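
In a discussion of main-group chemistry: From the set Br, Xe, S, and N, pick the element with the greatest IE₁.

N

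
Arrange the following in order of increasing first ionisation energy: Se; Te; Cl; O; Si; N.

Si < Te < Se < Cl < O < N

Across a period the outer electron is held more tightly (higher IE₁); down a group it sits in a higher shell, more shielded, and comes off more easily.
Here both period and group differ, so the two effects have to be weighed against each other.
Te > Si: period and group pull opposite ways; the across-period shift dominates (869 vs 786 kJ/mol).
Se > Te: Se sits above Te in group 16, so the down-group effect alone puts Se higher.
Cl > Se: both effects reinforce here, so Cl is clearly the higher of the two.
O > Cl: the two effects oppose for this pair; the down-group effect wins (1314 vs 1251 kJ/mol).
N > O: this pair runs against the simple trend — see the exception note.
Note the exception: N has a higher first ionization energy than O, contrary to the simple trend — pairing an electron in O's 2p⁴ costs repulsion energy, so O ionizes more easily than half-filled N (2p³).
Approximate values (kJ/mol): N 1402, O 1314, Si 786, Cl 1251, Se 941, Te 869.
So from lowest to highest: Si < Te < Se < Cl < O < N.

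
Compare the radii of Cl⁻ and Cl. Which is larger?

Forming Cl⁻ adds 1 electron to Cl. More electron–electron repulsion in the same shell, with unchanged nuclear charge, lets the cloud expand.
An anion is larger than its parent atom: Cl⁻ > Cl.

Cl⁻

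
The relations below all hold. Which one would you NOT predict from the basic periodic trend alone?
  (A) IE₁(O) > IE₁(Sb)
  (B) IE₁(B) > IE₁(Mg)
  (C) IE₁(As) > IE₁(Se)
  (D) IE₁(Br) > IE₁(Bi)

The general trend: first ionization energy increases across a period and decreases down a group.
(A) O (period 2, group 16) vs Sb (period 5, group 15): the stated order agrees with the simple trend.
(B) B (period 2, group 13) vs Mg (period 3, group 2): the stated order agrees with the simple trend.
(C) As (period 4, group 15) vs Se (period 4, group 16): the stated order contradicts the simple trend.
(D) Br (period 4, group 17) vs Bi (period 6, group 15): the stated order agrees with the simple trend.
The exception is (C): Se (4p⁴) ionizes more easily than half-filled As (4p³).

(C)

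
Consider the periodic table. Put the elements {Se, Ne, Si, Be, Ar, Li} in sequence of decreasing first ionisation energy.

Li is in period 2, group 1; Be is in period 2, group 2; Ne is in period 2, group 18; Si is in period 3, group 14; Ar is in period 3, group 18; Se is in period 4, group 16.
First ionization energy rises across a period (greater Z_eff holds electrons more tightly) and falls down a group (valence electrons are farther from the nucleus).
Neither a single period nor a single group — weigh both effects.
Si > Li: the two effects oppose for this pair; the across-period effect wins (786 vs 520 kJ/mol).
Be > Si: the two effects oppose for this pair; the down-group effect wins (900 vs 786 kJ/mol).
Se > Be: the two effects oppose for this pair; the across-period effect wins (941 vs 900 kJ/mol).
Ar > Se: relative to Se, both the across-period and down-group shifts push Ar's first ionization energy up.
Ne > Ar: they share group 18; the group trend gives Ne the larger value.
Approximate values (kJ/mol): Li 520, Be 900, Ne 2081, Si 786, Ar 1521, Se 941.
So from highest to lowest: Ne > Ar > Se > Be > Si > Li.

Ne > Ar > Se > Be > Si > Li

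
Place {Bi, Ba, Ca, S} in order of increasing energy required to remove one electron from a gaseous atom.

S is in period 3, group 16; Ca is in period 4, group 2; Ba is in period 6, group 2; Bi is in period 6, group 15.
Removing the outermost electron gets harder across a period and easier down a group.
Here both period and group differ, so the two effects have to be weighed against each other.
Ca > Ba: they share group 2; the group trend gives Ca the larger value.
Bi > Ca: period and group pull opposite ways; the across-period shift dominates (703 vs 590 kJ/mol).
S > Bi: both effects reinforce here, so S is clearly the higher of the two.
Tabulated first ionization energy (kJ/mol): S 1000, Ca 590, Ba 503, Bi 703.
So from lowest to highest: Ba < Ca < Bi < S.

Ba < Ca < Bi < S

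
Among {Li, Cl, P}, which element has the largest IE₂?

The second ionization energy removes an electron from the +1 ion. For each element: Li⁺ is the bare [He] core; Cl⁺ still has 6 valence electrons; P⁺ still has 4 valence electrons.
Pulling an electron out of a noble-gas core costs far more than removing a remaining valence electron, so Li sits at the high end of IE_2.
Valence configurations: Cl⁺ [Ne]3s²3p⁴, P⁺ [Ne]3s²3p².
Tabulated IE_2 (kJ/mol): Li 7298, Cl 2298, P 1907.
So the second ionization energies run P < Cl < Li.

Li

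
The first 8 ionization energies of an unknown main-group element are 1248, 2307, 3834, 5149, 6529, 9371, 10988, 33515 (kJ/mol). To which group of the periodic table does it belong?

Group 17

Look for the largest jump between consecutive ionization energies: IE8/IE7 ≈ 3.1, far larger than any earlier ratio.
That jump marks the point where a core electron is being removed. So the atom has 7 valence electrons.
A main-group element with 7 valence electrons is in group 17.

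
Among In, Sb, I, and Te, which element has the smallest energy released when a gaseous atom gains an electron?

In

Electron affinity generally becomes more exothermic across a period toward the halogens and less exothermic down a group.
All lie in period 5, so electron affinity increases left to right.
The smallest energy released when a gaseous atom gains an electron among these belongs to In.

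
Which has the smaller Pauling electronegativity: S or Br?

S

S is in period 3, group 16; Br is in period 4, group 17.
EN rises left→right (higher Z_eff, smaller atoms) and falls top→bottom (larger, more shielded atoms).
A diagonal step moves right (one effect) and down (the opposite effect) at once.
Br > S: the two effects oppose for this pair; the across-period effect wins (2.96 vs 2.58).
For reference (Pauling): S 2.58, Br 2.96.
So S has the smaller Pauling electronegativity (S < Br).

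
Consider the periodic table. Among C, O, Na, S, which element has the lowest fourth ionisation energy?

S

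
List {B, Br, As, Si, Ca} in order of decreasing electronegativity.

Br > As > B > Si > Ca

B is in period 2, group 13; Si is in period 3, group 14; Ca is in period 4, group 2; As is in period 4, group 15; Br is in period 4, group 17.
Electronegativity increases across a period and decreases down a group, tracking effective nuclear charge and atomic size.
Here both period and group differ, so the two effects have to be weighed against each other.
Si > Ca: relative to Ca, both the across-period and down-group shifts push Si's electronegativity up.
B > Si: period and group pull opposite ways; the down-group shift dominates (2.04 vs 1.90).
As > B: period and group pull opposite ways; the across-period shift dominates (2.18 vs 2.04).
Br > As: Br lies to the right of As in period 4, so the across-period effect alone puts Br higher.
Approximate values (Pauling): B 2.04, Si 1.90, Ca 1.00, As 2.18, Br 2.96.
So from highest to lowest: Br > As > B > Si > Ca.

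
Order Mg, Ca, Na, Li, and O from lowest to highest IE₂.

Ca, Mg, O, Na, Li

After 1 electron has been removed, what remains? Mg⁺ still has 1 valence electron; Ca⁺ still has 1 valence electron; Na⁺ is the bare [Ne] core; Li⁺ is the bare [He] core; O⁺ still has 5 valence electrons.
Breaking into a closed-shell core is much more expensive than removing a leftover valence electron — Na and Li have the largest IE_2 here.
Valence configurations: Mg⁺ [Ne]3s¹, Ca⁺ [Ar]4s¹, O⁺ [He]2s²2p³.
Tabulated IE_2 (kJ/mol): Mg 1451, Ca 1145, Na 4562, Li 7298, O 3388.
Hence IE_2: Ca < Mg < O < Na < Li.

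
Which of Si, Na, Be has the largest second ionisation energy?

Na

The second ionization energy removes an electron from the +1 ion. For each element: Si⁺ still has 3 valence electrons; Na⁺ is the bare [Ne] core; Be⁺ still has 1 valence electron.
Pulling an electron out of a noble-gas core costs far more than removing a remaining valence electron, so Na sits at the high end of IE_2.
Valence configurations: Si⁺ [Ne]3s²3p¹, Be⁺ [He]2s¹.
Approximate IE_2 values (kJ/mol): Si 1577, Na 4562, Be 1757.
So the second ionization energies run Si < Be < Na.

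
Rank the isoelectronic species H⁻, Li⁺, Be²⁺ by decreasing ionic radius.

H⁻, Li⁺, Be²⁺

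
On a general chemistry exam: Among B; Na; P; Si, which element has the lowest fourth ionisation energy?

Consider each +3 ion: B³⁺ is the bare [He] core; Na³⁺ is already 2 electrons into the core; P³⁺ still has 2 valence electrons; Si³⁺ still has 1 valence electron.
Pulling an electron out of a noble-gas core costs far more than removing a remaining valence electron, so Na and B sit at the high end of IE_4.
Valence configurations: P³⁺ [Ne]3s², Si³⁺ [Ne]3s¹.
Tabulated IE_4 (kJ/mol): B 25026, Na 9543, P 4964, Si 4356.
So the fourth ionization energies run Si < P < Na < B.

Si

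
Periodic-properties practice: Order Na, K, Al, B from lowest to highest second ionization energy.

Al < B < K < Na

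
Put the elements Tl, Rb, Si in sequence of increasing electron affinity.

Tl < Rb < Si

Si is in period 3, group 14; Rb is in period 5, group 1; Tl is in period 6, group 13.
Adding an electron releases more energy for atoms nearer the top right (short of the noble gases).
These span different periods and groups, so the two trends combine.
Rb > Tl: the two effects oppose for this pair; the down-group effect wins (47 vs 19 kJ/mol).
Si > Rb: both effects reinforce here, so Si is clearly the higher of the two.
Approximate values (kJ/mol): Si 134, Rb 47, Tl 19.
So from lowest to highest: Tl < Rb < Si.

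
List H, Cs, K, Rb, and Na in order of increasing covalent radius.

H < Na < K < Rb < Cs

H is in period 1, group 1; Na is in period 3, group 1; K is in period 4, group 1; Rb is in period 5, group 1; Cs is in period 6, group 1.
Moving right in a period, electrons are added to the same shell under a stronger nuclear pull, so atoms get smaller; moving down, a new shell is opened and atoms get larger.
All are in group 1, so atomic radius increases down the group.
So from smallest to largest: H < Na < K < Rb < Cs.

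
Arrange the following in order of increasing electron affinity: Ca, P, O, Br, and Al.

Ca < Al < P < O < Br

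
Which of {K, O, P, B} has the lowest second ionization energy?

Consider each +1 ion: K⁺ is the bare [Ar] core; O⁺ still has 5 valence electrons; P⁺ still has 4 valence electrons; B⁺ still has 2 valence electrons.
Usually core removal costs more than valence removal, but here the competition is close: a tightly held n=2 valence electron can cost more to remove than an n=3 core electron, so the actual values have to decide it.
Valence configurations: O⁺ [He]2s²2p³, P⁺ [Ne]3s²3p², B⁺ [He]2s².
Approximate IE_2 values (kJ/mol): K 3052, O 3388, P 1907, B 2427.
Overall IE_2 order: P < B < K < O.

P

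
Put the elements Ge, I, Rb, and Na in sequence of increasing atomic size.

Ge < I < Na < Rb

Na is in period 3, group 1; Ge is in period 4, group 14; Rb is in period 5, group 1; I is in period 5, group 17.
Atomic radius shrinks across a period as nuclear charge pulls the same shell inward, and grows down a group as new shells are added.
Here both period and group differ, so the two effects have to be weighed against each other.
I > Ge: period and group pull opposite ways; the down-group shift dominates (133 vs 121 pm).
Na > I: the two effects oppose for this pair; the across-period effect wins (155 vs 133 pm).
Rb > Na: they share group 1; the group trend gives Rb the larger value.
For reference (pm): Na 155, Ge 121, Rb 210, I 133.
So from smallest to largest: Ge < I < Na < Rb.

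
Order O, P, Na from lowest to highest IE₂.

P < O < Na

After 1 electron has been removed, what remains? O⁺ still has 5 valence electrons; P⁺ still has 4 valence electrons; Na⁺ is the bare [Ne] core.
Breaking into a closed-shell core is much more expensive than removing a leftover valence electron — Na has the largest IE_2 here.
Valence configurations: O⁺ [He]2s²2p³, P⁺ [Ne]3s²3p².
Approximate IE_2 values (kJ/mol): O 3388, P 1907, Na 4562.
Overall IE_2 order: P < O < Na.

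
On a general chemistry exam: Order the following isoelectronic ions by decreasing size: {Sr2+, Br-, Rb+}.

Br- > Rb+ > Sr2+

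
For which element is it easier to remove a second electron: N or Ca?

After 1 electron has been removed, what remains? N⁺ still has 4 valence electrons; Ca⁺ still has 1 valence electron.
All are still removing valence electrons, so compare the +1 ions as you would atoms: IE_2 generally rises across a period (higher Z_eff) and falls down a group (larger shell), subject to the usual subshell exceptions.
Valence configurations: N⁺ [He]2s²2p², Ca⁺ [Ar]4s¹.
Approximate IE_2 values (kJ/mol): N 2856, Ca 1145.
Hence IE_2: Ca < N.

Ca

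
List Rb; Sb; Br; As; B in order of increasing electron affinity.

B is in period 2, group 13; As is in period 4, group 15; Br is in period 4, group 17; Rb is in period 5, group 1; Sb is in period 5, group 15.
Atoms with high Z_eff and room in the valence shell (especially the halogens) have the most exothermic electron affinities.
These span different periods and groups, so the two trends combine.
Rb > B: this pair runs against the simple trend — see the exception note.
As > Rb: relative to Rb, both the across-period and down-group shifts push As's electron affinity up.
Sb > As: this pair runs against the simple trend — see the exception note.
Br > Sb: both effects reinforce here, so Br is clearly the higher of the two.
Note the exception: Rb has a higher electron affinity than B, contrary to the simple trend — B's ns²np¹ configuration gives only a small electron affinity — the sparsely filled np subshell binds an added electron weakly.
Note the exception: Sb has a higher electron affinity than As, contrary to the simple trend — both are half-filled np³, but the pairing/repulsion penalty for the added electron shrinks as the p orbitals become larger and more diffuse down the group, and for Sb that outweighs the weaker nuclear attraction.
For reference (kJ/mol): B 27, As 78, Br 325, Rb 47, Sb 103.
So from lowest to highest: B < Rb < As < Sb < Br.

B, Rb, As, Sb, Br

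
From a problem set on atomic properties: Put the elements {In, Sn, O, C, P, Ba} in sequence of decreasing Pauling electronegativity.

O > C > P > Sn > In > Ba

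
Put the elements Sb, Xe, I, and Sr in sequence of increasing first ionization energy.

IE₁ increases left→right with effective nuclear charge and decreases top→bottom as the valence shell moves farther out.
All lie in period 5, so first ionization energy increases left to right.
So from lowest to highest: Sr < Sb < I < Xe.

Sr, Sb, I, Xe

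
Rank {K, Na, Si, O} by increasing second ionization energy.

The second ionization energy removes an electron from the +1 ion. For each element: K⁺ is the bare [Ar] core; Na⁺ is the bare [Ne] core; Si⁺ still has 3 valence electrons; O⁺ still has 5 valence electrons.
Usually core removal costs more than valence removal, but here the competition is close: a tightly held n=2 valence electron can cost more to remove than an n=3 core electron, so the actual values have to decide it.
Valence configurations: Si⁺ [Ne]3s²3p¹, O⁺ [He]2s²2p³.
Approximate IE_2 values (kJ/mol): K 3052, Na 4562, Si 1577, O 3388.
Hence IE_2: Si < K < O < Na.

Si < K < O < Na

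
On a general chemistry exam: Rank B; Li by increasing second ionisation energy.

Consider each +1 ion: B⁺ still has 2 valence electrons; Li⁺ is the bare [He] core.
Core electrons are held far more tightly than valence electrons, so Li tops the IE_2 order.
The numbers (kJ/mol): B 2427, Li 7298.
So the second ionization energies run B < Li.

B < Li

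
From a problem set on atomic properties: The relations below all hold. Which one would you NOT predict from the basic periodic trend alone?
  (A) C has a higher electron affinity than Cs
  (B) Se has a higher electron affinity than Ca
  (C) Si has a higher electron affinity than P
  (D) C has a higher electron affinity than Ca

The general trend: electron affinity increases across a period and decreases down a group.
(A) C (period 2, group 14) vs Cs (period 6, group 1): the stated order agrees with the simple trend.
(B) Se (period 4, group 16) vs Ca (period 4, group 2): the stated order agrees with the simple trend.
(C) Si (period 3, group 14) vs P (period 3, group 15): the stated order contradicts the simple trend.
(D) C (period 2, group 14) vs Ca (period 4, group 2): the stated order agrees with the simple trend.
The exception is (C): adding an electron to P's half-filled 3p³ is unfavourable, so Si (3p²) has the more exothermic EA.

(C)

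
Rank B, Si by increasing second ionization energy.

IE_2 is the cost of taking one more electron from the +1 cation: B⁺ still has 2 valence electrons; Si⁺ still has 3 valence electrons.
All are still removing valence electrons, so compare the +1 ions as you would atoms: IE_2 generally rises across a period (higher Z_eff) and falls down a group (larger shell), subject to the usual subshell exceptions.
Valence configurations: B⁺ [He]2s², Si⁺ [Ne]3s²3p¹.
Approximate IE_2 values (kJ/mol): B 2427, Si 1577.
Putting it together, IE_2: Si < B.

Si < B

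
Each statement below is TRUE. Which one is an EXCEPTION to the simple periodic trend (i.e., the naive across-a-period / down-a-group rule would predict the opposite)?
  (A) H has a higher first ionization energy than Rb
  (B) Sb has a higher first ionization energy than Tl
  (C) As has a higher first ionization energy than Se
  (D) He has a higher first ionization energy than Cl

The general trend: first ionization energy increases across a period and decreases down a group.
(A) H (period 1, group 1) vs Rb (period 5, group 1): the stated order agrees with the simple trend.
(B) Sb (period 5, group 15) vs Tl (period 6, group 13): the stated order agrees with the simple trend.
(C) As (period 4, group 15) vs Se (period 4, group 16): the stated order contradicts the simple trend.
(D) He (period 1, group 18) vs Cl (period 3, group 17): the stated order agrees with the simple trend.
The exception is (C): Se (4p⁴) ionizes more easily than half-filled As (4p³).

(C)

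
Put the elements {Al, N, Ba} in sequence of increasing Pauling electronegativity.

Ba < Al < N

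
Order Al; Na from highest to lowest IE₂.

Consider each +1 ion: Al⁺ still has 2 valence electrons; Na⁺ is the bare [Ne] core.
Core electrons are held far more tightly than valence electrons, so Na tops the IE_2 order.
The numbers (kJ/mol): Al 1817, Na 4562.
So the second ionization energies run Al < Na.

Na > Al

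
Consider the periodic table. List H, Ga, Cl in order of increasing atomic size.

H, Cl, Ga

H is in period 1, group 1; Cl is in period 3, group 17; Ga is in period 4, group 13.
Across a period the added protons contract the valence shell; down a group each new principal shell makes the atom larger.
Neither a single period nor a single group — weigh both effects.
Cl > H: period and group pull opposite ways; the down-group shift dominates (99 vs 32 pm).
Ga > Cl: relative to Cl, both the across-period and down-group shifts push Ga's atomic radius up.
Tabulated atomic radius (pm): H 32, Cl 99, Ga 124.
So from smallest to largest: H < Cl < Ga.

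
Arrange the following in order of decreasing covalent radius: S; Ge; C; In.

In, Ge, S, C

C is in period 2, group 14; S is in period 3, group 16; Ge is in period 4, group 14; In is in period 5, group 13.
Across a period the added protons contract the valence shell; down a group each new principal shell makes the atom larger.
Neither a single period nor a single group — weigh both effects.
S > C: the two effects oppose for this pair; the down-group effect wins (103 vs 75 pm).
Ge > S: relative to S, both the across-period and down-group shifts push Ge's atomic radius up.
In > Ge: relative to Ge, both the across-period and down-group shifts push In's atomic radius up.
Tabulated atomic radius (pm): C 75, S 103, Ge 121, In 142.
So from largest to smallest: In > Ge > S > C.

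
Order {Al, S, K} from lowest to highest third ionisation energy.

Al < S < K

The third ionization energy removes an electron from the +2 ion. For each element: Al²⁺ still has 1 valence electron; S²⁺ still has 4 valence electrons; K²⁺ is already 1 electron into the core.
Pulling an electron out of a noble-gas core costs far more than removing a remaining valence electron, so K sits at the high end of IE_3.
Valence configurations: Al²⁺ [Ne]3s¹, S²⁺ [Ne]3s²3p².
The numbers (kJ/mol): Al 2745, S 3357, K 4420.
Overall IE_3 order: Al < S < K.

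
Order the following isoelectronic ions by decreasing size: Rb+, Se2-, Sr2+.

Se2- > Rb+ > Sr2+

All of these have 36 electrons, so size is governed by nuclear charge alone: the more protons, the stronger the pull on the same electron cloud, and the smaller the ion.
Nuclear charges: Sr2+ (Z=38), Rb+ (Z=37), Se2- (Z=34).
Largest to smallest: Se2- > Rb+ > Sr2+.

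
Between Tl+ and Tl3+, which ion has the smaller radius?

Tl3+

Both ions have Z = 81 protons, but Tl3+ has lost more electrons, so its remaining electrons feel a larger effective nuclear charge per electron and are pulled in more tightly.
Higher positive charge → smaller ion, so Tl+ > Tl3+.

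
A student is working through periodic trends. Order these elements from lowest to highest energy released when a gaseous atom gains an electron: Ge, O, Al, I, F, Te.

Al, Ge, O, Te, I, F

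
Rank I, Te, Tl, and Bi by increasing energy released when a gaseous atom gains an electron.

Tl < Bi < Te < I

EA tends to increase across a period and decrease down a group, though the pattern is less regular than for IE or radius.
These span different periods and groups, so the two trends combine.
Bi > Tl: both are in period 6; the period trend gives Bi the larger value.
Te > Bi: both effects reinforce here, so Te is clearly the higher of the two.
I > Te: both are in period 5; the period trend gives I the larger value.
For reference (kJ/mol): Te 190, I 295, Tl 19, Bi 91.
So from lowest to highest: Tl < Bi < Te < I.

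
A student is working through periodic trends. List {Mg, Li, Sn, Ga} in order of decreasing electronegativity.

Li is in period 2, group 1; Mg is in period 3, group 2; Ga is in period 4, group 13; Sn is in period 5, group 14.
Electronegativity increases across a period and decreases down a group, tracking effective nuclear charge and atomic size.
These sit on a diagonal, where the across-period and down-group effects partly cancel.
Mg > Li: period and group pull opposite ways; the across-period shift dominates (1.31 vs 0.98).
Ga > Mg: the two effects oppose for this pair; the across-period effect wins (1.81 vs 1.31).
Sn > Ga: the two effects oppose for this pair; the across-period effect wins (1.96 vs 1.81).
For reference (Pauling): Li 0.98, Mg 1.31, Ga 1.81, Sn 1.96.
So from highest to lowest: Sn > Ga > Mg > Li.

Sn > Ga > Mg > Li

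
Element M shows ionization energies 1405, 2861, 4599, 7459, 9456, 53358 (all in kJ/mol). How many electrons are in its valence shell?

Look for the largest jump between consecutive ionization energies: IE6/IE5 ≈ 5.6, far larger than any earlier ratio.
That jump marks the point where a core electron is being removed. So the atom has 5 valence electrons.

5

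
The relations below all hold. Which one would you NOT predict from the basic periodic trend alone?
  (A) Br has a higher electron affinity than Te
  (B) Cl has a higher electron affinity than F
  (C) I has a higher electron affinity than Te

The general trend: electron affinity increases across a period and decreases down a group.
(A) Br (period 4, group 17) vs Te (period 5, group 16): the stated order agrees with the simple trend.
(B) Cl (period 3, group 17) vs F (period 2, group 17): the stated order contradicts the simple trend.
(C) I (period 5, group 17) vs Te (period 5, group 16): the stated order agrees with the simple trend.
The exception is (B): F's small 2p subshell makes the incoming electron feel strong e⁻–e⁻ repulsion, so Cl actually releases more energy on gaining an electron.

(B)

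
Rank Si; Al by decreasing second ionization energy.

Al, Si

Consider each +1 ion: Si⁺ still has 3 valence electrons; Al⁺ still has 2 valence electrons.
All are still removing valence electrons, so compare the +1 ions as you would atoms: IE_2 generally rises across a period (higher Z_eff) and falls down a group (larger shell), subject to the usual subshell exceptions.
Valence configurations: Si⁺ [Ne]3s²3p¹, Al⁺ [Ne]3s².
Si⁺ loses a lone 3p electron whereas Al⁺ must break into a filled 3s² pair, so IE_2(Al) > IE_2(Si) even though Si has the higher nuclear charge.
Approximate IE_2 values (kJ/mol): Si 1577, Al 1817.
Putting it together, IE_2: Si < Al.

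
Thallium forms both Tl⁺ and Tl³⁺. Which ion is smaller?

Both ions have Z = 81 protons, but Tl³⁺ has lost more electrons, so its remaining electrons feel a larger effective nuclear charge per electron and are pulled in more tightly.
Higher positive charge → smaller ion, so Tl⁺ > Tl³⁺.

Tl³⁺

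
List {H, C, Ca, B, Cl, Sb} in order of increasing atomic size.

H < C < B < Cl < Sb < Ca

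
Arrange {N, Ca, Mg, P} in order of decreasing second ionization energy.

IE_2 is the cost of taking one more electron from the +1 cation: N⁺ still has 4 valence electrons; Ca⁺ still has 1 valence electron; Mg⁺ still has 1 valence electron; P⁺ still has 4 valence electrons.
All are still removing valence electrons, so compare the +1 ions as you would atoms: IE_2 generally rises across a period (higher Z_eff) and falls down a group (larger shell), subject to the usual subshell exceptions.
Valence configurations: N⁺ [He]2s²2p², Ca⁺ [Ar]4s¹, Mg⁺ [Ne]3s¹, P⁺ [Ne]3s²3p².
The numbers (kJ/mol): N 2856, Ca 1145, Mg 1451, P 1907.
Putting it together, IE_2: Ca < Mg < P < N.

N, P, Mg, Ca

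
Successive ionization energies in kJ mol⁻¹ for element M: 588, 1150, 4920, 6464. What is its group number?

Look for the largest jump between consecutive ionization energies: IE3/IE2 ≈ 4.3, far larger than any earlier ratio.
That jump marks the point where a core electron is being removed. So the atom has 2 valence electrons.
A main-group element with 2 valence electrons is in group 2.

Group 2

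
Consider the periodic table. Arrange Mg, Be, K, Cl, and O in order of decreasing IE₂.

Consider each +1 ion: Mg⁺ still has 1 valence electron; Be⁺ still has 1 valence electron; K⁺ is the bare [Ar] core; Cl⁺ still has 6 valence electrons; O⁺ still has 5 valence electrons.
Usually core removal costs more than valence removal, but here the competition is close: a tightly held n=2 valence electron can cost more to remove than an n=3 core electron, so the actual values have to decide it.
Valence configurations: Mg⁺ [Ne]3s¹, Be⁺ [He]2s¹, Cl⁺ [Ne]3s²3p⁴, O⁺ [He]2s²2p³.
The numbers (kJ/mol): Mg 1451, Be 1757, K 3052, Cl 2298, O 3388.
Putting it together, IE_2: Mg < Be < Cl < K < O.

O > K > Cl > Be > Mg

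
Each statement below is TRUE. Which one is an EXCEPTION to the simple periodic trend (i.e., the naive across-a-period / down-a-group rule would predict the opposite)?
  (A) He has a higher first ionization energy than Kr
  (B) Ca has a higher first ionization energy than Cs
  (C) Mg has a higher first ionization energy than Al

The general trend: first ionization energy increases across a period and decreases down a group.
(A) He (period 1, group 18) vs Kr (period 4, group 18): the stated order agrees with the simple trend.
(B) Ca (period 4, group 2) vs Cs (period 6, group 1): the stated order agrees with the simple trend.
(C) Mg (period 3, group 2) vs Al (period 3, group 13): the stated order contradicts the simple trend.
The exception is (C): Al's single 3p electron is easier to remove than one from Mg's filled 3s².

(C)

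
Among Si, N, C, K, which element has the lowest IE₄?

Si

IE_4 is the cost of taking one more electron from the +3 cation: Si³⁺ still has 1 valence electron; N³⁺ still has 2 valence electrons; C³⁺ still has 1 valence electron; K³⁺ is already 2 electrons into the core.
Usually core removal costs more than valence removal, but here the competition is close: a tightly held n=2 valence electron can cost more to remove than an n=3 core electron, so the actual values have to decide it.
Valence configurations: Si³⁺ [Ne]3s¹, N³⁺ [He]2s², C³⁺ [He]2s¹.
Tabulated IE_4 (kJ/mol): Si 4356, N 7475, C 6223, K 5877.
So the fourth ionization energies run Si < K < C < N.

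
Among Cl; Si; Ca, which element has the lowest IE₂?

Ca

IE_2 is the cost of taking one more electron from the +1 cation: Cl⁺ still has 6 valence electrons; Si⁺ still has 3 valence electrons; Ca⁺ still has 1 valence electron.
All are still removing valence electrons, so compare the +1 ions as you would atoms: IE_2 generally rises across a period (higher Z_eff) and falls down a group (larger shell), subject to the usual subshell exceptions.
Valence configurations: Cl⁺ [Ne]3s²3p⁴, Si⁺ [Ne]3s²3p¹, Ca⁺ [Ar]4s¹.
Tabulated IE_2 (kJ/mol): Cl 2298, Si 1577, Ca 1145.
Hence IE_2: Ca < Si < Cl.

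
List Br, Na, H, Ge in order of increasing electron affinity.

Na < H < Ge < Br

Electron affinity generally becomes more exothermic across a period toward the halogens and less exothermic down a group.
Here both period and group differ, so the two effects have to be weighed against each other.
H > Na: they share group 1; the group trend gives H the larger value.
Ge > H: the two effects oppose for this pair; the across-period effect wins (119 vs 73 kJ/mol).
Br > Ge: Br lies to the right of Ge in period 4, so the across-period effect alone puts Br higher.
For reference (kJ/mol): H 73, Na 53, Ge 119, Br 325.
So from lowest to highest: Na < H < Ge < Br.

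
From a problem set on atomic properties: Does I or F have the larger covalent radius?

I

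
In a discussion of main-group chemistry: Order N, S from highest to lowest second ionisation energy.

N > S

IE_2 is the cost of taking one more electron from the +1 cation: N⁺ still has 4 valence electrons; S⁺ still has 5 valence electrons.
All are still removing valence electrons, so compare the +1 ions as you would atoms: IE_2 generally rises across a period (higher Z_eff) and falls down a group (larger shell), subject to the usual subshell exceptions.
Valence configurations: N⁺ [He]2s²2p², S⁺ [Ne]3s²3p³.
Tabulated IE_2 (kJ/mol): N 2856, S 2252.
So the second ionization energies run S < N.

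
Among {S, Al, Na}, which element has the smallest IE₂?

IE_2 is the cost of taking one more electron from the +1 cation: S⁺ still has 5 valence electrons; Al⁺ still has 2 valence electrons; Na⁺ is the bare [Ne] core.
Breaking into a closed-shell core is much more expensive than removing a leftover valence electron — Na has the largest IE_2 here.
Valence configurations: S⁺ [Ne]3s²3p³, Al⁺ [Ne]3s².
The numbers (kJ/mol): S 2252, Al 1817, Na 4562.
Overall IE_2 order: Al < S < Na.

Al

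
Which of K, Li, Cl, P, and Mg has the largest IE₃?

Li

The third ionization energy removes an electron from the +2 ion. For each element: K²⁺ is already 1 electron into the core; Li²⁺ is already 1 electron into the core; Cl²⁺ still has 5 valence electrons; P²⁺ still has 3 valence electrons; Mg²⁺ is the bare [Ne] core.
Pulling an electron out of a noble-gas core costs far more than removing a remaining valence electron, so K, Mg and Li sit at the high end of IE_3.
Valence configurations: Cl²⁺ [Ne]3s²3p³, P²⁺ [Ne]3s²3p¹.
Approximate IE_3 values (kJ/mol): K 4420, Li 11815, Cl 3822, P 2914, Mg 7733.
Putting it together, IE_3: P < Cl < K < Mg < Li.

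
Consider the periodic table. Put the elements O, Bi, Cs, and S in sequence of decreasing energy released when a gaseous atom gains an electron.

S > O > Bi > Cs

Electron affinity generally becomes more exothermic across a period toward the halogens and less exothermic down a group.
These span different periods and groups, so the two trends combine.
Bi > Cs: Bi lies to the right of Cs in period 6, so the across-period effect alone puts Bi higher.
O > Bi: relative to Bi, both the across-period and down-group shifts push O's electron affinity up.
S > O: this pair runs against the simple trend — see the exception note.
Note the exception: S has a higher electron affinity than O, contrary to the simple trend — the compact 2p subshell of O repels the added electron more than S's larger 3p does.
Tabulated electron affinity (kJ/mol): O 141, S 200, Cs 46, Bi 91.
So from highest to lowest: S > O > Bi > Cs.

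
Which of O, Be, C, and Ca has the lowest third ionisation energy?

C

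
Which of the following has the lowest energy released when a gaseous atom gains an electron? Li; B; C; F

B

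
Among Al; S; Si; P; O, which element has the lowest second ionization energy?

Si

IE_2 is the cost of taking one more electron from the +1 cation: Al⁺ still has 2 valence electrons; S⁺ still has 5 valence electrons; Si⁺ still has 3 valence electrons; P⁺ still has 4 valence electrons; O⁺ still has 5 valence electrons.
All are still removing valence electrons, so compare the +1 ions as you would atoms: IE_2 generally rises across a period (higher Z_eff) and falls down a group (larger shell), subject to the usual subshell exceptions.
Valence configurations: Al⁺ [Ne]3s², S⁺ [Ne]3s²3p³, Si⁺ [Ne]3s²3p¹, P⁺ [Ne]3s²3p², O⁺ [He]2s²2p³.
Si⁺ loses a lone 3p electron whereas Al⁺ must break into a filled 3s² pair, so IE_2(Al) > IE_2(Si) even though Si has the higher nuclear charge.
Approximate IE_2 values (kJ/mol): Al 1817, S 2252, Si 1577, P 1907, O 3388.
So the second ionization energies run Si < Al < P < S < O.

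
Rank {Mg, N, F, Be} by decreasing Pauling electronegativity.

Be is in period 2, group 2; N is in period 2, group 15; F is in period 2, group 17; Mg is in period 3, group 2.
Atoms toward the upper right of the periodic table pull bonding electrons most strongly.
Neither a single period nor a single group — weigh both effects.
Be > Mg: they share group 2; the group trend gives Be the larger value.
N > Be: N lies to the right of Be in period 2, so the across-period effect alone puts N higher.
F > N: F lies to the right of N in period 2, so the across-period effect alone puts F higher.
Tabulated electronegativity (Pauling): Be 1.57, N 3.04, F 3.98, Mg 1.31.
So from highest to lowest: F > N > Be > Mg.

F > N > Be > Mg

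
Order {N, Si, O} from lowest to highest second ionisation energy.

Si < N < O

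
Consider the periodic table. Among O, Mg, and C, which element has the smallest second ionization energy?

Mg

IE_2 is the cost of taking one more electron from the +1 cation: O⁺ still has 5 valence electrons; Mg⁺ still has 1 valence electron; C⁺ still has 3 valence electrons.
All are still removing valence electrons, so compare the +1 ions as you would atoms: IE_2 generally rises across a period (higher Z_eff) and falls down a group (larger shell), subject to the usual subshell exceptions.
Valence configurations: O⁺ [He]2s²2p³, Mg⁺ [Ne]3s¹, C⁺ [He]2s²2p¹.
Tabulated IE_2 (kJ/mol): O 3388, Mg 1451, C 2353.
So the second ionization energies run Mg < C < O.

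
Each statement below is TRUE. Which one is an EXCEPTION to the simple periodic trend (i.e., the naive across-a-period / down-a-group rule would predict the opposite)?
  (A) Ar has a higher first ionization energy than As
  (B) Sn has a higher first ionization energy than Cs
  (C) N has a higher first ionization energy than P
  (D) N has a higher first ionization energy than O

(D)

The general trend: first ionization energy increases across a period and decreases down a group.
(A) Ar (period 3, group 18) vs As (period 4, group 15): the stated order agrees with the simple trend.
(B) Sn (period 5, group 14) vs Cs (period 6, group 1): the stated order agrees with the simple trend.
(C) N (period 2, group 15) vs P (period 3, group 15): the stated order agrees with the simple trend.
(D) N (period 2, group 15) vs O (period 2, group 16): the stated order contradicts the simple trend.
The exception is (D): pairing an electron in O's 2p⁴ costs repulsion energy, so O ionizes more easily than half-filled N (2p³).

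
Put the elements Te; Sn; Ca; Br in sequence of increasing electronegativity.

Ca, Sn, Te, Br

EN rises left→right (higher Z_eff, smaller atoms) and falls top→bottom (larger, more shielded atoms).
Here both period and group differ, so the two effects have to be weighed against each other.
Sn > Ca: period and group pull opposite ways; the across-period shift dominates (1.96 vs 1.00).
Te > Sn: both are in period 5; the period trend gives Te the larger value.
Br > Te: both effects reinforce here, so Br is clearly the higher of the two.
Approximate values (Pauling): Ca 1.00, Br 2.96, Sn 1.96, Te 2.10.
So from lowest to highest: Ca < Sn < Te < Br.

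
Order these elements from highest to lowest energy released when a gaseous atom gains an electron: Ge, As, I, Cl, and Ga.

Cl > I > Ge > As > Ga

EA tends to increase across a period and decrease down a group, though the pattern is less regular than for IE or radius.
These span different periods and groups, so the two trends combine.
As > Ga: As lies to the right of Ga in period 4, so the across-period effect alone puts As higher.
Ge > As: this pair runs against the simple trend — see the exception note.
I > Ge: period and group pull opposite ways; the across-period shift dominates (295 vs 119 kJ/mol).
Cl > I: Cl sits above I in group 17, so the down-group effect alone puts Cl higher.
Note the exception: Ge has a higher electron affinity than As, contrary to the simple trend — adding an electron to As's half-filled 4p³ is unfavourable, so Ge (4p²) has the more exothermic EA.
For reference (kJ/mol): Cl 349, Ga 29, Ge 119, As 78, I 295.
So from highest to lowest: Cl > I > Ge > As > Ga.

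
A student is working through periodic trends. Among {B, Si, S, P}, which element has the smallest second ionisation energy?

Si

The second ionization energy removes an electron from the +1 ion. For each element: B⁺ still has 2 valence electrons; Si⁺ still has 3 valence electrons; S⁺ still has 5 valence electrons; P⁺ still has 4 valence electrons.
All are still removing valence electrons, so compare the +1 ions as you would atoms: IE_2 generally rises across a period (higher Z_eff) and falls down a group (larger shell), subject to the usual subshell exceptions.
Valence configurations: B⁺ [He]2s², Si⁺ [Ne]3s²3p¹, S⁺ [Ne]3s²3p³, P⁺ [Ne]3s²3p².
The numbers (kJ/mol): B 2427, Si 1577, S 2252, P 1907.
Hence IE_2: Si < P < S < B.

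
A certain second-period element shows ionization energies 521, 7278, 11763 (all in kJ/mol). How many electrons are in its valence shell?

Look for the largest jump between consecutive ionization energies: IE2/IE1 ≈ 14.0, far larger than any earlier ratio.
That jump marks the point where a core electron is being removed. So the atom has 1 valence electron.

1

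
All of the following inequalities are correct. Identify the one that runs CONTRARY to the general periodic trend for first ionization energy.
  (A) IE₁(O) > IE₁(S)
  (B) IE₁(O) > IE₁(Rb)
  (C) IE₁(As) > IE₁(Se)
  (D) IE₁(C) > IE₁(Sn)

The general trend: first ionization energy increases across a period and decreases down a group.
(A) O (period 2, group 16) vs S (period 3, group 16): the stated order agrees with the simple trend.
(B) O (period 2, group 16) vs Rb (period 5, group 1): the stated order agrees with the simple trend.
(C) As (period 4, group 15) vs Se (period 4, group 16): the stated order contradicts the simple trend.
(D) C (period 2, group 14) vs Sn (period 5, group 14): the stated order agrees with the simple trend.
The exception is (C): Se (4p⁴) ionizes more easily than half-filled As (4p³).

(C)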